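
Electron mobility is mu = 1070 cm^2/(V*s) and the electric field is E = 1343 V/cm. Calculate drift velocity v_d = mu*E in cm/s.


Step 1: v_d = mu * E
Step 2: v_d = 1070 * 1343 = 1437010
Step 3: v_d = 1.44e+06 cm/s

1.44e+06


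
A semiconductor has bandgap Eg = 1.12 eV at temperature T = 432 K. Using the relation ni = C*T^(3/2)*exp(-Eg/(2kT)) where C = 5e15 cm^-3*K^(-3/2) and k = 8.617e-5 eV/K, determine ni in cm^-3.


Step 1: Compute kT = 8.617e-5 * 432 = 0.03722544 eV
Step 2: Exponent = -Eg/(2kT) = -1.12/(2*0.03722544) = -15.04348
Step 3: T^(3/2) = 432^1.5 = 8978.95
Step 4: ni = 5e15 * 8978.95 * exp(-15.04348) = 1.31e+13 cm^-3

1.31e+13


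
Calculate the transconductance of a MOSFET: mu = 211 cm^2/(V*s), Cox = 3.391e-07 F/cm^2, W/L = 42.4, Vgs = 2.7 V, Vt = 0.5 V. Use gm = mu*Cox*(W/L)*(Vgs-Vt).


Step 1: Vov = Vgs - Vt = 2.7 - 0.5 = 2.2 V
Step 2: gm = mu * Cox * (W/L) * Vov
Step 3: gm = 211 * 3.391e-07 * 42.4 * 2.2 = 6.67e-03 S

6.67e-03


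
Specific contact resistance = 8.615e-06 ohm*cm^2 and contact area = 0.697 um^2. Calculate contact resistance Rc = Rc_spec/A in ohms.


Step 1: Convert area to cm^2: 0.697 um^2 = 6.9700e-09 cm^2
Step 2: Rc = Rc_spec / A = 8.615e-06 / 6.9700e-09
Step 3: Rc = 1.24e+03 ohms

1.24e+03


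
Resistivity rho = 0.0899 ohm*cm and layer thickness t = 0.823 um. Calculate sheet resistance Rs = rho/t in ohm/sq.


Step 1: Convert thickness to cm: t = 0.823 um = 8.2300e-05 cm
Step 2: Rs = rho / t = 0.0899 / 8.2300e-05
Step 3: Rs = 1092.3 ohm/sq

1092.3


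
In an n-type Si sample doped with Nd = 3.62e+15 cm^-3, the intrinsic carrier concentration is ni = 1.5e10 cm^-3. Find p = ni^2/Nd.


Step 1: Since Nd >> ni, n ≈ Nd = 3.62e+15 cm^-3
Step 2: p = ni^2 / n = (1.5e10)^2 / 3.62e+15
Step 3: p = 2.25e20 / 3.62e+15 = 6.22e+04 cm^-3

6.22e+04


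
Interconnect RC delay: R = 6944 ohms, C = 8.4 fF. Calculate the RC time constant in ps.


Step 1: tau = R * C
Step 2: tau = 6944 * 8.4 fF = 6944 * 8.4e-15 F
Step 3: tau = 5.83296e-11 s = 58.3296 ps

58.3296


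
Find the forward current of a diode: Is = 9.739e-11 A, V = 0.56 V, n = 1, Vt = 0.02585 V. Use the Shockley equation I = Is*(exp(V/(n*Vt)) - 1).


Step 1: V/(n*Vt) = 0.56/(1*0.02585) = 21.6634
Step 2: exp(21.6634) = 2.5603e+09
Step 3: I = 9.739e-11 * (2.5603e+09 - 1) = 2.49e-01 A

2.49e-01


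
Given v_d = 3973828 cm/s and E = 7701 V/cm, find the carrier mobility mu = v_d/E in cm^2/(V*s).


Step 1: mu = v_d / E
Step 2: mu = 3973828 / 7701
Step 3: mu = 516.01 cm^2/(V*s)

516.01


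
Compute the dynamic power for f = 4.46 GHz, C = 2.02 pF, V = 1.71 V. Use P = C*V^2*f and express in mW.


Step 1: V^2 = 1.71^2 = 2.9241 V^2
Step 2: P = C*V^2*f = 2.02e-12 F * 2.9241 * 4.46e9 Hz
Step 3: P = 2.634380172e-02 W
Step 4: P = 26.344 mW

26.344


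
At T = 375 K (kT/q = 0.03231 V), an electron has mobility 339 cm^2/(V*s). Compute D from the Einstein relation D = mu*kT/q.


Step 1: D = mu * (kT/q)
Step 2: D = 339 * 0.03231
Step 3: D = 10.95 cm^2/s

10.95


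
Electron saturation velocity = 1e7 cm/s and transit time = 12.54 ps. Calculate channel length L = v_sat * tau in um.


Step 1: tau in seconds = 12.54 ps * 1e-12 = 1.2540e-11 s
Step 2: L = v_sat * tau = 1e7 * 1.2540e-11 = 1.2540e-04 cm
Step 3: L in um = 1.2540e-04 * 1e4 = 1.254 um

1.254


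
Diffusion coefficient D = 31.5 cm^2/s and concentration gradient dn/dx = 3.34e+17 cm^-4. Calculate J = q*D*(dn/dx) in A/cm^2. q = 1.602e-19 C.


Step 1: J = q * D * (dn/dx)
Step 2: J = 1.602e-19 * 31.5 * 3.34e+17
Step 3: J = 1.69e+00 A/cm^2

1.69e+00


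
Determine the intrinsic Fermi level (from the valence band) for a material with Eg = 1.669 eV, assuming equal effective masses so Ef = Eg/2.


Step 1: For an intrinsic semiconductor, the Fermi level sits at midgap.
Step 2: Ef = Eg / 2 = 1.669 / 2 = 0.8345 eV

0.8345


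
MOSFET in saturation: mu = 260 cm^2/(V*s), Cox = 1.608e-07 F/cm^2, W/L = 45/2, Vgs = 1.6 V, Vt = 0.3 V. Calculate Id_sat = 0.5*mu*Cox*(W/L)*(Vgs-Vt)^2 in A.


Step 1: Overdrive voltage Vov = Vgs - Vt = 1.6 - 0.3 = 1.3 V
Step 2: W/L = 45/2 = 22.5
Step 3: Id = 0.5 * 260 * 1.608e-07 * 22.5 * 1.3^2
Step 4: Id = 7.95e-04 A

7.95e-04


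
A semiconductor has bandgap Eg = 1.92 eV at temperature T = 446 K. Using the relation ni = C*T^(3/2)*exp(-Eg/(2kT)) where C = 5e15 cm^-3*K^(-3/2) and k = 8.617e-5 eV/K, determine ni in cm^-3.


Step 1: Compute kT = 8.617e-5 * 446 = 0.03843182 eV
Step 2: Exponent = -Eg/(2kT) = -1.92/(2*0.03843182) = -24.97930
Step 3: T^(3/2) = 446^1.5 = 9418.95
Step 4: ni = 5e15 * 9418.95 * exp(-24.97930) = 6.68e+08 cm^-3

6.68e+08


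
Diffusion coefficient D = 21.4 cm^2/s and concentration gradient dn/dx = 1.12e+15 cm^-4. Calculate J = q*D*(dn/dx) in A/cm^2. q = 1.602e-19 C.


Step 1: J = q * D * (dn/dx)
Step 2: J = 1.602e-19 * 21.4 * 1.12e+15
Step 3: J = 3.84e-03 A/cm^2

3.84e-03


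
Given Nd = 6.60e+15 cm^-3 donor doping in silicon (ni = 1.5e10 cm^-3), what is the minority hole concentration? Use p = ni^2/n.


Step 1: Since Nd >> ni, n ≈ Nd = 6.60e+15 cm^-3
Step 2: p = ni^2 / n = (1.5e10)^2 / 6.60e+15
Step 3: p = 2.25e20 / 6.60e+15 = 3.41e+04 cm^-3

3.41e+04


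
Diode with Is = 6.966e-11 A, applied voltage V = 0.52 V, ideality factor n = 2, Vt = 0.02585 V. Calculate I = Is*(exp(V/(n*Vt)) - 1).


Step 1: V/(n*Vt) = 0.52/(2*0.02585) = 10.0580
Step 2: exp(10.0580) = 2.3342e+04
Step 3: I = 6.966e-11 * (2.3342e+04 - 1) = 1.63e-06 A

1.63e-06


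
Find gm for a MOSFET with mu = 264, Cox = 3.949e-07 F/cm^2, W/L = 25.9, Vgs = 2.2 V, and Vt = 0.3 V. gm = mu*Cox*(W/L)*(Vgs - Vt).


Step 1: Vov = Vgs - Vt = 2.2 - 0.3 = 1.9 V
Step 2: gm = mu * Cox * (W/L) * Vov
Step 3: gm = 264 * 3.949e-07 * 25.9 * 1.9 = 5.13e-03 S

5.13e-03


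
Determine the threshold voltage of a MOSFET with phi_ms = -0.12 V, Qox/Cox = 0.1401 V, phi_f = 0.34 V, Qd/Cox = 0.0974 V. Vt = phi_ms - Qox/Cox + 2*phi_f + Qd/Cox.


Step 1: Vt = phi_ms - Qox/Cox + 2*phi_f + Qd/Cox
Step 2: Vt = -0.12 - 0.1401 + 2*0.34 + 0.0974
Step 3: Vt = -0.12 - 0.1401 + 0.68 + 0.0974
Step 4: Vt = 0.5173 V

0.5173


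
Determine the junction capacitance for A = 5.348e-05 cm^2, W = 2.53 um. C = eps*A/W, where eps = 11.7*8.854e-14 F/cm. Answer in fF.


Step 1: eps_Si = 11.7 * 8.854e-14 = 1.035918e-12 F/cm
Step 2: W in cm = 2.53 * 1e-4 = 2.53e-04 cm
Step 3: C = 1.035918e-12 * 5.348e-05 / 2.53e-04 = 2.189759e-13 F
Step 4: C = 218.98 fF

218.98


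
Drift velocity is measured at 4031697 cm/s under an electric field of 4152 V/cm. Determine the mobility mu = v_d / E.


Step 1: mu = v_d / E
Step 2: mu = 4031697 / 4152
Step 3: mu = 971.03 cm^2/(V*s)

971.03


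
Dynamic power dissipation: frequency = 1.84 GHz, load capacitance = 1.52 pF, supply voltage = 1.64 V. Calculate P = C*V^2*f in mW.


Step 1: V^2 = 1.64^2 = 2.6896 V^2
Step 2: P = C*V^2*f = 1.52e-12 F * 2.6896 * 1.84e9 Hz
Step 3: P = 7.52227328e-03 W
Step 4: P = 7.522 mW

7.522


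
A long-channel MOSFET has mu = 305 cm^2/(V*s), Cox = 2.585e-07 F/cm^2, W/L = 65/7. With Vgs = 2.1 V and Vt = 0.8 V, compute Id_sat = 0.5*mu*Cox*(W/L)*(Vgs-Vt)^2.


Step 1: Overdrive voltage Vov = Vgs - Vt = 2.1 - 0.8 = 1.3 V
Step 2: W/L = 65/7 = 9.28571
Step 3: Id = 0.5 * 305 * 2.585e-07 * 9.28571 * 1.3^2
Step 4: Id = 6.19e-04 A

6.19e-04


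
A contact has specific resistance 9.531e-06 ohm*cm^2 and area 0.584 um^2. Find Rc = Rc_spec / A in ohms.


Step 1: Convert area to cm^2: 0.584 um^2 = 5.8400e-09 cm^2
Step 2: Rc = Rc_spec / A = 9.531e-06 / 5.8400e-09
Step 3: Rc = 1.63e+03 ohms

1.63e+03


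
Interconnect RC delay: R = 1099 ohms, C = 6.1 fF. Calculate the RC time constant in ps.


Step 1: tau = R * C
Step 2: tau = 1099 * 6.1 fF = 1099 * 6.1e-15 F
Step 3: tau = 6.7039e-12 s = 6.7039 ps

6.7039


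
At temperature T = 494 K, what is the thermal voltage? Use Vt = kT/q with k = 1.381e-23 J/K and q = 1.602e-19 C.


Step 1: kT = 1.381e-23 * 494 = 6.82214e-21 J
Step 2: Vt = kT/q = 6.82214e-21 / 1.602e-19
Step 3: Vt = 0.04259 V

0.04259


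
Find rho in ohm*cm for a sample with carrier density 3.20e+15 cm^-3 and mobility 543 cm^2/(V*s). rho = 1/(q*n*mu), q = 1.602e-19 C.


Step 1: sigma = q * n * mu = 1.602e-19 * 3.20e+15 * 543 = 2.78364e-01 S/cm
Step 2: rho = 1 / sigma = 1 / 2.78364e-01 = 3.592 ohm*cm

3.592


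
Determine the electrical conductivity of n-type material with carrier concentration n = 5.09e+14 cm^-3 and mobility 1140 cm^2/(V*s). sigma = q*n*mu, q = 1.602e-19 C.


Step 1: sigma = q * n * mu
Step 2: sigma = 1.602e-19 * 5.09e+14 * 1140
Step 3: sigma = 9.296e-02 S/cm

9.296e-02


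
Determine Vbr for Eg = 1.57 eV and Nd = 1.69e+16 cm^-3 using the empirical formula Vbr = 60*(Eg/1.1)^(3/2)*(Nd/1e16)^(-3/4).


Step 1: Eg/1.1 = 1.57/1.1 = 1.427273
Step 2: (Eg/1.1)^1.5 = 1.427273^1.5 = 1.705142
Step 3: (Nd/1e16)^(-0.75) = (1.69)^(-0.75) = 0.674660
Step 4: Vbr = 60 * 1.705142 * 0.674660 = 69.0 V

69.0


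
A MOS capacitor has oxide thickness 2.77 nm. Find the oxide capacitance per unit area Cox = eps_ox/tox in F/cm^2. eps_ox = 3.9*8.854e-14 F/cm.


Step 1: eps_ox = 3.9 * 8.854e-14 = 3.45306e-13 F/cm
Step 2: tox in cm = 2.77 nm * 1e-7 = 2.7700e-07 cm
Step 3: Cox = 3.45306e-13 / 2.7700e-07 = 1.25e-06 F/cm^2

1.25e-06


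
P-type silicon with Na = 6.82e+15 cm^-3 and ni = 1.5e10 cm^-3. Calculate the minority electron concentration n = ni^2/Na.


Step 1: Majority hole concentration p ≈ Na = 6.82e+15 cm^-3
Step 2: n = ni^2 / Na = (1.5e10)^2 / 6.82e+15
Step 3: n = 3.30e+04 cm^-3

3.30e+04


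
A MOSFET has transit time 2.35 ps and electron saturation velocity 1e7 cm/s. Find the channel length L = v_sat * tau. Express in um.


Step 1: tau in seconds = 2.35 ps * 1e-12 = 2.3500e-12 s
Step 2: L = v_sat * tau = 1e7 * 2.3500e-12 = 2.3500e-05 cm
Step 3: L in um = 2.3500e-05 * 1e4 = 0.235 um

0.235


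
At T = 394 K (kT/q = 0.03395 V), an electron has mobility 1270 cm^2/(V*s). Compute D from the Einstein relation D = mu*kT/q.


Step 1: D = mu * (kT/q)
Step 2: D = 1270 * 0.03395
Step 3: D = 43.12 cm^2/s

43.12


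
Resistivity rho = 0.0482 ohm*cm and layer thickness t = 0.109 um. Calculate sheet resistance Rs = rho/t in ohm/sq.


Step 1: Convert thickness to cm: t = 0.109 um = 1.0900e-05 cm
Step 2: Rs = rho / t = 0.0482 / 1.0900e-05
Step 3: Rs = 4422.0 ohm/sq

4422.0


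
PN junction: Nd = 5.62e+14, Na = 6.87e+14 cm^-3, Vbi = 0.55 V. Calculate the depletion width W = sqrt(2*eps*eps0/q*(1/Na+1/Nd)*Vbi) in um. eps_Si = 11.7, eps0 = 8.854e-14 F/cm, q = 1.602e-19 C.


Step 1: 1/Na + 1/Nd = 1/6.87e+14 + 1/5.62e+14 = 3.23496e-15
Step 2: 2*eps*eps0/q = 2*11.7*8.854e-14/1.602e-19 = 1.293281e+07
Step 3: W^2 = 1.293281e+07 * 3.23496e-15 * 0.55 = 2.30104e-08
Step 4: W = sqrt(2.30104e-08) = 1.517e-04 cm = 1.517 um

1.517


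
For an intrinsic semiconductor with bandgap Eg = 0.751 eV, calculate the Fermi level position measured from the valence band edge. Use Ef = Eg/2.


Step 1: For an intrinsic semiconductor, the Fermi level sits at midgap.
Step 2: Ef = Eg / 2 = 0.751 / 2 = 0.3755 eV

0.3755


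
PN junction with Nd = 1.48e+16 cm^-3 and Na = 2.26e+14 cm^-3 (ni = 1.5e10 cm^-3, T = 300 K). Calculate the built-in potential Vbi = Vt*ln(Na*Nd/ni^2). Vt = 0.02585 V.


Step 1: Compute Na*Nd/ni^2 = 2.26e+14 * 1.48e+16 / (1.5e10)^2 = 1.4866e+10
Step 2: ln(1.4866e+10) = 23.4223
Step 3: Vbi = 0.02585 * 23.4223 = 0.605 V

0.605


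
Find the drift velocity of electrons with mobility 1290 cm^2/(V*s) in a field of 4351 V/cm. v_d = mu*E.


Step 1: v_d = mu * E
Step 2: v_d = 1290 * 4351 = 5612790
Step 3: v_d = 5.61e+06 cm/s

5.61e+06


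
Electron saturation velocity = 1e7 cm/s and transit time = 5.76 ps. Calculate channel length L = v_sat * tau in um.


Step 1: tau in seconds = 5.76 ps * 1e-12 = 5.7600e-12 s
Step 2: L = v_sat * tau = 1e7 * 5.7600e-12 = 5.7600e-05 cm
Step 3: L in um = 5.7600e-05 * 1e4 = 0.576 um

0.576


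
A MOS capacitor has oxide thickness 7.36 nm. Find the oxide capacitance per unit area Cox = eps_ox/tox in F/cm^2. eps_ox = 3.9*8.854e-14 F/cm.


Step 1: eps_ox = 3.9 * 8.854e-14 = 3.45306e-13 F/cm
Step 2: tox in cm = 7.36 nm * 1e-7 = 7.3600e-07 cm
Step 3: Cox = 3.45306e-13 / 7.3600e-07 = 4.69e-07 F/cm^2

4.69e-07


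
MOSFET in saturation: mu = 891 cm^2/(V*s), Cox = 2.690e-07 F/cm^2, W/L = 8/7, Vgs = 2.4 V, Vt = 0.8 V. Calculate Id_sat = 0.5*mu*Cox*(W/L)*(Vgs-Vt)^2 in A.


Step 1: Overdrive voltage Vov = Vgs - Vt = 2.4 - 0.8 = 1.6 V
Step 2: W/L = 8/7 = 1.14286
Step 3: Id = 0.5 * 891 * 2.690e-07 * 1.14286 * 1.6^2
Step 4: Id = 3.51e-04 A

3.51e-04


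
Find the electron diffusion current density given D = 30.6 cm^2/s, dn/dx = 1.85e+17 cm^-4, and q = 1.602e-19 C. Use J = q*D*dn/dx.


Step 1: J = q * D * (dn/dx)
Step 2: J = 1.602e-19 * 30.6 * 1.85e+17
Step 3: J = 9.07e-01 A/cm^2

9.07e-01


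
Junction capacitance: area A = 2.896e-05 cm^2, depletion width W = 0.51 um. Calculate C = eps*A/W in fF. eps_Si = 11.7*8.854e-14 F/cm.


Step 1: eps_Si = 11.7 * 8.854e-14 = 1.035918e-12 F/cm
Step 2: W in cm = 0.51 * 1e-4 = 5.10e-05 cm
Step 3: C = 1.035918e-12 * 2.896e-05 / 5.10e-05 = 5.882389e-13 F
Step 4: C = 588.24 fF

588.24


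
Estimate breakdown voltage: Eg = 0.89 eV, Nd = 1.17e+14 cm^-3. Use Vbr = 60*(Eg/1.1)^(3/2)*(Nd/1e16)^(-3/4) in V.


Step 1: Eg/1.1 = 0.89/1.1 = 0.809091
Step 2: (Eg/1.1)^1.5 = 0.809091^1.5 = 0.727773
Step 3: (Nd/1e16)^(-0.75) = (0.0117)^(-0.75) = 28.109984
Step 4: Vbr = 60 * 0.727773 * 28.109984 = 1227.5 V

1227.5


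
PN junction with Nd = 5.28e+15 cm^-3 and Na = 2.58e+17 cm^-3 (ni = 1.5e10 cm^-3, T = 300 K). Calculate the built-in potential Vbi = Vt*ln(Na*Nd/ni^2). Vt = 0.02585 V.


Step 1: Compute Na*Nd/ni^2 = 2.58e+17 * 5.28e+15 / (1.5e10)^2 = 6.0544e+12
Step 2: ln(6.0544e+12) = 29.4318
Step 3: Vbi = 0.02585 * 29.4318 = 0.761 V

0.761


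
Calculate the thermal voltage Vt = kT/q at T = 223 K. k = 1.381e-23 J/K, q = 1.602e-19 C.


Step 1: kT = 1.381e-23 * 223 = 3.07963e-21 J
Step 2: Vt = kT/q = 3.07963e-21 / 1.602e-19
Step 3: Vt = 0.01922 V

0.01922


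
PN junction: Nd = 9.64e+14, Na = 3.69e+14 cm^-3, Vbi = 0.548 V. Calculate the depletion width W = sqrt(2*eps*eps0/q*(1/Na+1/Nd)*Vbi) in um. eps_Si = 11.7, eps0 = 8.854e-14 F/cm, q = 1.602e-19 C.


Step 1: 1/Na + 1/Nd = 1/3.69e+14 + 1/9.64e+14 = 3.74737e-15
Step 2: 2*eps*eps0/q = 2*11.7*8.854e-14/1.602e-19 = 1.293281e+07
Step 3: W^2 = 1.293281e+07 * 3.74737e-15 * 0.548 = 2.65583e-08
Step 4: W = sqrt(2.65583e-08) = 1.630e-04 cm = 1.63 um

1.63


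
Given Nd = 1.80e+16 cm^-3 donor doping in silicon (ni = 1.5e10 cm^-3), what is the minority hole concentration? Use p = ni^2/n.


Step 1: Since Nd >> ni, n ≈ Nd = 1.80e+16 cm^-3
Step 2: p = ni^2 / n = (1.5e10)^2 / 1.80e+16
Step 3: p = 2.25e20 / 1.80e+16 = 1.25e+04 cm^-3

1.25e+04


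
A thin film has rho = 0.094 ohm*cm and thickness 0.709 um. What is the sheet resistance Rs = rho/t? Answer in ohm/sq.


Step 1: Convert thickness to cm: t = 0.709 um = 7.0900e-05 cm
Step 2: Rs = rho / t = 0.094 / 7.0900e-05
Step 3: Rs = 1325.8 ohm/sq

1325.8


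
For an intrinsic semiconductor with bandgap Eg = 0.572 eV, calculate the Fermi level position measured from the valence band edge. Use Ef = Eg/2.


Step 1: For an intrinsic semiconductor, the Fermi level sits at midgap.
Step 2: Ef = Eg / 2 = 0.572 / 2 = 0.286 eV

0.286


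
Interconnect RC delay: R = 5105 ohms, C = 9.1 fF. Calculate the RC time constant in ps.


Step 1: tau = R * C
Step 2: tau = 5105 * 9.1 fF = 5105 * 9.1e-15 F
Step 3: tau = 4.64555e-11 s = 46.4555 ps

46.4555


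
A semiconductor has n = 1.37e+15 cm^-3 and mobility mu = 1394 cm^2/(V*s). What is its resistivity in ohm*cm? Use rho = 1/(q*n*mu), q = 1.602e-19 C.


Step 1: sigma = q * n * mu = 1.602e-19 * 1.37e+15 * 1394 = 3.05947e-01 S/cm
Step 2: rho = 1 / sigma = 1 / 3.05947e-01 = 3.269 ohm*cm

3.269


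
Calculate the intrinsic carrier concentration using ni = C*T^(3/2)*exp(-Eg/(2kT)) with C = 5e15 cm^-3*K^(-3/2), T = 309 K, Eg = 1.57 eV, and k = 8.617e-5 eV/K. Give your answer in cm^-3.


Step 1: Compute kT = 8.617e-5 * 309 = 0.02662653 eV
Step 2: Exponent = -Eg/(2kT) = -1.57/(2*0.02662653) = -29.48187
Step 3: T^(3/2) = 309^1.5 = 5431.72
Step 4: ni = 5e15 * 5431.72 * exp(-29.48187) = 4.27e+06 cm^-3

4.27e+06


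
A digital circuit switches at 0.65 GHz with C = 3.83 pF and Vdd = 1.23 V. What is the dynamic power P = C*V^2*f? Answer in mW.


Step 1: V^2 = 1.23^2 = 1.5129 V^2
Step 2: P = C*V^2*f = 3.83e-12 F * 1.5129 * 0.65e9 Hz
Step 3: P = 3.76636455e-03 W
Step 4: P = 3.766 mW

3.766


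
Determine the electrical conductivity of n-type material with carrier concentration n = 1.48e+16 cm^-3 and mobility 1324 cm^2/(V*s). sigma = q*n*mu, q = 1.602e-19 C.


Step 1: sigma = q * n * mu
Step 2: sigma = 1.602e-19 * 1.48e+16 * 1324
Step 3: sigma = 3.139e+00 S/cm

3.139e+00


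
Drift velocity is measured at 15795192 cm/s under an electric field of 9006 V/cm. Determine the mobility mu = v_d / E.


Step 1: mu = v_d / E
Step 2: mu = 15795192 / 9006
Step 3: mu = 1753.85 cm^2/(V*s)

1753.85


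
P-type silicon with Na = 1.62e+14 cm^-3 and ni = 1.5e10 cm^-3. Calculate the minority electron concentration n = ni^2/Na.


Step 1: Majority hole concentration p ≈ Na = 1.62e+14 cm^-3
Step 2: n = ni^2 / Na = (1.5e10)^2 / 1.62e+14
Step 3: n = 1.39e+06 cm^-3

1.39e+06


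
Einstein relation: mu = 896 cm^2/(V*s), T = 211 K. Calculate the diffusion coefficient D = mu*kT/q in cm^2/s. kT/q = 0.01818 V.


Step 1: D = mu * (kT/q)
Step 2: D = 896 * 0.01818
Step 3: D = 16.29 cm^2/s

16.29


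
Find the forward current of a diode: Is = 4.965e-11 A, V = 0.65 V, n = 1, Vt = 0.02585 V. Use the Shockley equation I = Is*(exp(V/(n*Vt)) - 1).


Step 1: V/(n*Vt) = 0.65/(1*0.02585) = 25.1451
Step 2: exp(25.1451) = 8.3249e+10
Step 3: I = 4.965e-11 * (8.3249e+10 - 1) = 4.13e+00 A

4.13e+00


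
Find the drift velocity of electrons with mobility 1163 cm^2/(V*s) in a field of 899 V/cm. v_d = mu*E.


Step 1: v_d = mu * E
Step 2: v_d = 1163 * 899 = 1045537
Step 3: v_d = 1.05e+06 cm/s

1.05e+06


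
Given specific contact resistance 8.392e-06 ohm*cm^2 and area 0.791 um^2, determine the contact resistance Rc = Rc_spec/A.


Step 1: Convert area to cm^2: 0.791 um^2 = 7.9100e-09 cm^2
Step 2: Rc = Rc_spec / A = 8.392e-06 / 7.9100e-09
Step 3: Rc = 1.06e+03 ohms

1.06e+03


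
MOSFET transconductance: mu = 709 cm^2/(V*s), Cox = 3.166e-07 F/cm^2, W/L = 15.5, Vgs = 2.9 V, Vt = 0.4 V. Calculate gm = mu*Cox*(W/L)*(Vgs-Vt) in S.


Step 1: Vov = Vgs - Vt = 2.9 - 0.4 = 2.5 V
Step 2: gm = mu * Cox * (W/L) * Vov
Step 3: gm = 709 * 3.166e-07 * 15.5 * 2.5 = 8.70e-03 S

8.70e-03


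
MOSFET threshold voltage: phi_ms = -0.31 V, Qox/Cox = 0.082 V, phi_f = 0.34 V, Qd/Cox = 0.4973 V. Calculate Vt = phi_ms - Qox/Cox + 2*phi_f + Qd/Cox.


Step 1: Vt = phi_ms - Qox/Cox + 2*phi_f + Qd/Cox
Step 2: Vt = -0.31 - 0.082 + 2*0.34 + 0.4973
Step 3: Vt = -0.31 - 0.082 + 0.68 + 0.4973
Step 4: Vt = 0.7853 V

0.7853


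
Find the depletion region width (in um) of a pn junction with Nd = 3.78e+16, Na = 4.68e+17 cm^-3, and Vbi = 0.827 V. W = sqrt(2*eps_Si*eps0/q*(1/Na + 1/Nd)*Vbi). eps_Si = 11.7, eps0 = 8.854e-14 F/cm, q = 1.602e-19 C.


Step 1: 1/Na + 1/Nd = 1/4.68e+17 + 1/3.78e+16 = 2.85918e-17
Step 2: 2*eps*eps0/q = 2*11.7*8.854e-14/1.602e-19 = 1.293281e+07
Step 3: W^2 = 1.293281e+07 * 2.85918e-17 * 0.827 = 3.05802e-10
Step 4: W = sqrt(3.05802e-10) = 1.749e-05 cm = 0.1749 um

0.1749


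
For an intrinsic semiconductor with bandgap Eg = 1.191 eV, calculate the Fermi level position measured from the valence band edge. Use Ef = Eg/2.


Step 1: For an intrinsic semiconductor, the Fermi level sits at midgap.
Step 2: Ef = Eg / 2 = 1.191 / 2 = 0.5955 eV

0.5955


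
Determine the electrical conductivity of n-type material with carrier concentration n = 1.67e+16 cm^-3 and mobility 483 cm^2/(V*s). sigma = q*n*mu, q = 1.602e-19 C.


Step 1: sigma = q * n * mu
Step 2: sigma = 1.602e-19 * 1.67e+16 * 483
Step 3: sigma = 1.292e+00 S/cm

1.292e+00


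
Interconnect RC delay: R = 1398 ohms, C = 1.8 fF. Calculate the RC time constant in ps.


Step 1: tau = R * C
Step 2: tau = 1398 * 1.8 fF = 1398 * 1.8e-15 F
Step 3: tau = 2.5164e-12 s = 2.5164 ps

2.5164


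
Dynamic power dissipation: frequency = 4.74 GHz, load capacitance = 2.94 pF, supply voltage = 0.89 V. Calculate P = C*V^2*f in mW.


Step 1: V^2 = 0.89^2 = 0.7921 V^2
Step 2: P = C*V^2*f = 2.94e-12 F * 0.7921 * 4.74e9 Hz
Step 3: P = 1.103838876e-02 W
Step 4: P = 11.038 mW

11.038


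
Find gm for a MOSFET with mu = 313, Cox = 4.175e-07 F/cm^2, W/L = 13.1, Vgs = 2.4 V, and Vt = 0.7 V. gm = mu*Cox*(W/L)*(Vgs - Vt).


Step 1: Vov = Vgs - Vt = 2.4 - 0.7 = 1.7 V
Step 2: gm = mu * Cox * (W/L) * Vov
Step 3: gm = 313 * 4.175e-07 * 13.1 * 1.7 = 2.91e-03 S

2.91e-03


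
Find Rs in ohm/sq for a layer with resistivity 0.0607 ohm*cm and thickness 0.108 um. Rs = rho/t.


Step 1: Convert thickness to cm: t = 0.108 um = 1.0800e-05 cm
Step 2: Rs = rho / t = 0.0607 / 1.0800e-05
Step 3: Rs = 5620.4 ohm/sq

5620.4


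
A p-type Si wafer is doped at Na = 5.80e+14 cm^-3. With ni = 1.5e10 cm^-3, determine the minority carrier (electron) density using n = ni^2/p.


Step 1: Majority hole concentration p ≈ Na = 5.80e+14 cm^-3
Step 2: n = ni^2 / Na = (1.5e10)^2 / 5.80e+14
Step 3: n = 3.88e+05 cm^-3

3.88e+05


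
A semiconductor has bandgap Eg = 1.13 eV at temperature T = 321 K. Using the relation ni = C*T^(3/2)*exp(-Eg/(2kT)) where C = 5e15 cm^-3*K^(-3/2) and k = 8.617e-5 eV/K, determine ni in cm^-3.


Step 1: Compute kT = 8.617e-5 * 321 = 0.02766057 eV
Step 2: Exponent = -Eg/(2kT) = -1.13/(2*0.02766057) = -20.42619
Step 3: T^(3/2) = 321^1.5 = 5751.19
Step 4: ni = 5e15 * 5751.19 * exp(-20.42619) = 3.87e+10 cm^-3

3.87e+10


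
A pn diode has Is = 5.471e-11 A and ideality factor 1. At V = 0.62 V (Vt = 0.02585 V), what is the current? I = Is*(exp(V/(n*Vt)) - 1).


Step 1: V/(n*Vt) = 0.62/(1*0.02585) = 23.9845
Step 2: exp(23.9845) = 2.6082e+10
Step 3: I = 5.471e-11 * (2.6082e+10 - 1) = 1.43e+00 A

1.43e+00


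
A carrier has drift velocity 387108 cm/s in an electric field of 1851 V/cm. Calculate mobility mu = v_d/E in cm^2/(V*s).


Step 1: mu = v_d / E
Step 2: mu = 387108 / 1851
Step 3: mu = 209.13 cm^2/(V*s)

209.13


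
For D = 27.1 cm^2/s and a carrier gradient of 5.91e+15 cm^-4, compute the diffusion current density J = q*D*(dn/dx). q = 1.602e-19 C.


Step 1: J = q * D * (dn/dx)
Step 2: J = 1.602e-19 * 27.1 * 5.91e+15
Step 3: J = 2.57e-02 A/cm^2

2.57e-02


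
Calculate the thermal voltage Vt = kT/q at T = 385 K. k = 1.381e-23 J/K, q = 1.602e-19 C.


Step 1: kT = 1.381e-23 * 385 = 5.31685e-21 J
Step 2: Vt = kT/q = 5.31685e-21 / 1.602e-19
Step 3: Vt = 0.03319 V

0.03319


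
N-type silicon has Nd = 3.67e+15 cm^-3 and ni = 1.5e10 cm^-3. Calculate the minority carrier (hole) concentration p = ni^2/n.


Step 1: Since Nd >> ni, n ≈ Nd = 3.67e+15 cm^-3
Step 2: p = ni^2 / n = (1.5e10)^2 / 3.67e+15
Step 3: p = 2.25e20 / 3.67e+15 = 6.13e+04 cm^-3

6.13e+04


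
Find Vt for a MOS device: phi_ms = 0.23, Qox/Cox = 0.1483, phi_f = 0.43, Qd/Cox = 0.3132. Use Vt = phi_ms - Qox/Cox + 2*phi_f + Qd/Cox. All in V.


Step 1: Vt = phi_ms - Qox/Cox + 2*phi_f + Qd/Cox
Step 2: Vt = 0.23 - 0.1483 + 2*0.43 + 0.3132
Step 3: Vt = 0.23 - 0.1483 + 0.86 + 0.3132
Step 4: Vt = 1.2549 V

1.2549


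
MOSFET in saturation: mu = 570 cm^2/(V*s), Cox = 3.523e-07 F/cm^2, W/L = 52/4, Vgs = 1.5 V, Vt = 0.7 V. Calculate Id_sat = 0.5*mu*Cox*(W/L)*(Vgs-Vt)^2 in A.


Step 1: Overdrive voltage Vov = Vgs - Vt = 1.5 - 0.7 = 0.8 V
Step 2: W/L = 52/4 = 13
Step 3: Id = 0.5 * 570 * 3.523e-07 * 13 * 0.8^2
Step 4: Id = 8.35e-04 A

8.35e-04


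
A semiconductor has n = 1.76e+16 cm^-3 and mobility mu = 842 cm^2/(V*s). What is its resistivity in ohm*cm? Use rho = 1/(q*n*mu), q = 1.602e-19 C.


Step 1: sigma = q * n * mu = 1.602e-19 * 1.76e+16 * 842 = 2.37404e+00 S/cm
Step 2: rho = 1 / sigma = 1 / 2.37404e+00 = 0.4212 ohm*cm

0.4212


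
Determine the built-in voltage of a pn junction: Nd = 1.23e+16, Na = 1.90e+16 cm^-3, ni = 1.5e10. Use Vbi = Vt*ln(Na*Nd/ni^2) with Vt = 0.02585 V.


Step 1: Compute Na*Nd/ni^2 = 1.90e+16 * 1.23e+16 / (1.5e10)^2 = 1.0387e+12
Step 2: ln(1.0387e+12) = 27.6690
Step 3: Vbi = 0.02585 * 27.6690 = 0.715 V

0.715


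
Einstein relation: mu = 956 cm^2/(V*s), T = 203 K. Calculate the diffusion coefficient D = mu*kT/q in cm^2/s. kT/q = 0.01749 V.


Step 1: D = mu * (kT/q)
Step 2: D = 956 * 0.01749
Step 3: D = 16.72 cm^2/s

16.72


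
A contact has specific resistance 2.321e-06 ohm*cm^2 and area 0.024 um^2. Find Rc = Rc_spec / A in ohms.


Step 1: Convert area to cm^2: 0.024 um^2 = 2.4000e-10 cm^2
Step 2: Rc = Rc_spec / A = 2.321e-06 / 2.4000e-10
Step 3: Rc = 9.67e+03 ohms

9.67e+03


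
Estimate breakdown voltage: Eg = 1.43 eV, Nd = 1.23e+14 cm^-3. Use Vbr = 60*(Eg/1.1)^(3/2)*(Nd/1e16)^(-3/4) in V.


Step 1: Eg/1.1 = 1.43/1.1 = 1.300000
Step 2: (Eg/1.1)^1.5 = 1.300000^1.5 = 1.482228
Step 3: (Nd/1e16)^(-0.75) = (0.0123)^(-0.75) = 27.075168
Step 4: Vbr = 60 * 1.482228 * 27.075168 = 2407.9 V

2407.9


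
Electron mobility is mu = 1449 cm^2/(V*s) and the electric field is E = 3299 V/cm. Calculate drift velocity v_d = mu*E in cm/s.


Step 1: v_d = mu * E
Step 2: v_d = 1449 * 3299 = 4780251
Step 3: v_d = 4.78e+06 cm/s

4.78e+06


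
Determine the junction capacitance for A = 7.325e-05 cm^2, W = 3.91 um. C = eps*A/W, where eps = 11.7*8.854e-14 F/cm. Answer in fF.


Step 1: eps_Si = 11.7 * 8.854e-14 = 1.035918e-12 F/cm
Step 2: W in cm = 3.91 * 1e-4 = 3.91e-04 cm
Step 3: C = 1.035918e-12 * 7.325e-05 / 3.91e-04 = 1.940690e-13 F
Step 4: C = 194.07 fF

194.07


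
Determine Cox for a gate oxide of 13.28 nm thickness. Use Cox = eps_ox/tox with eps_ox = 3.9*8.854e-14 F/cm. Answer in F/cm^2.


Step 1: eps_ox = 3.9 * 8.854e-14 = 3.45306e-13 F/cm
Step 2: tox in cm = 13.28 nm * 1e-7 = 1.3280e-06 cm
Step 3: Cox = 3.45306e-13 / 1.3280e-06 = 2.60e-07 F/cm^2

2.60e-07


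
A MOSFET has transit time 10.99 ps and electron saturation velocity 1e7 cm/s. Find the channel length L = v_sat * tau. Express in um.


Step 1: tau in seconds = 10.99 ps * 1e-12 = 1.0990e-11 s
Step 2: L = v_sat * tau = 1e7 * 1.0990e-11 = 1.0990e-04 cm
Step 3: L in um = 1.0990e-04 * 1e4 = 1.099 um

1.099


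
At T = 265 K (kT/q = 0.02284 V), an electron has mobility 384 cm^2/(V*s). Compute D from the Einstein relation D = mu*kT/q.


Step 1: D = mu * (kT/q)
Step 2: D = 384 * 0.02284
Step 3: D = 8.77 cm^2/s

8.77


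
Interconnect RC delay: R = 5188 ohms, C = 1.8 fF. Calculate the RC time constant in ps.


Step 1: tau = R * C
Step 2: tau = 5188 * 1.8 fF = 5188 * 1.8e-15 F
Step 3: tau = 9.3384e-12 s = 9.3384 ps

9.3384


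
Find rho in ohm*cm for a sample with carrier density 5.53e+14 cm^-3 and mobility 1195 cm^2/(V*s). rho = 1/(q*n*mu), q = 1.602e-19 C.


Step 1: sigma = q * n * mu = 1.602e-19 * 5.53e+14 * 1195 = 1.05866e-01 S/cm
Step 2: rho = 1 / sigma = 1 / 1.05866e-01 = 9.446 ohm*cm

9.446


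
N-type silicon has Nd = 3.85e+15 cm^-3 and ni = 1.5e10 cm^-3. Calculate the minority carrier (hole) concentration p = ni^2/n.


Step 1: Since Nd >> ni, n ≈ Nd = 3.85e+15 cm^-3
Step 2: p = ni^2 / n = (1.5e10)^2 / 3.85e+15
Step 3: p = 2.25e20 / 3.85e+15 = 5.84e+04 cm^-3

5.84e+04


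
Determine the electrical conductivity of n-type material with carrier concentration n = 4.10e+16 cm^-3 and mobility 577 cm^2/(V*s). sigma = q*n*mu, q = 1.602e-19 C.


Step 1: sigma = q * n * mu
Step 2: sigma = 1.602e-19 * 4.10e+16 * 577
Step 3: sigma = 3.790e+00 S/cm

3.790e+00


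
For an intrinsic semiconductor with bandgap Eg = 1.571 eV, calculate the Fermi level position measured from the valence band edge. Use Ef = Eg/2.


Step 1: For an intrinsic semiconductor, the Fermi level sits at midgap.
Step 2: Ef = Eg / 2 = 1.571 / 2 = 0.7855 eV

0.7855


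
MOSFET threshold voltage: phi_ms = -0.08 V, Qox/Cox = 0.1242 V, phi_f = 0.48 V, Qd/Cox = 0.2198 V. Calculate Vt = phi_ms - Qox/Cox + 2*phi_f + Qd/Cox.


Step 1: Vt = phi_ms - Qox/Cox + 2*phi_f + Qd/Cox
Step 2: Vt = -0.08 - 0.1242 + 2*0.48 + 0.2198
Step 3: Vt = -0.08 - 0.1242 + 0.96 + 0.2198
Step 4: Vt = 0.9756 V

0.9756


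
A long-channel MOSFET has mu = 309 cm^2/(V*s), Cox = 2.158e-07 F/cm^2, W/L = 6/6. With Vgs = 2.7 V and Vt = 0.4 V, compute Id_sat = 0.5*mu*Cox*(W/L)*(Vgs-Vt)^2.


Step 1: Overdrive voltage Vov = Vgs - Vt = 2.7 - 0.4 = 2.3 V
Step 2: W/L = 6/6 = 1
Step 3: Id = 0.5 * 309 * 2.158e-07 * 1 * 2.3^2
Step 4: Id = 1.76e-04 A

1.76e-04


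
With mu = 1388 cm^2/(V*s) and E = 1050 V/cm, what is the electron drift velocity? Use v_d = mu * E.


Step 1: v_d = mu * E
Step 2: v_d = 1388 * 1050 = 1457400
Step 3: v_d = 1.46e+06 cm/s

1.46e+06


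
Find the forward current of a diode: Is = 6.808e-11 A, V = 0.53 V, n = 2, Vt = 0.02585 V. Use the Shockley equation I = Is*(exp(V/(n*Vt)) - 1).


Step 1: V/(n*Vt) = 0.53/(2*0.02585) = 10.2515
Step 2: exp(10.2515) = 2.8325e+04
Step 3: I = 6.808e-11 * (2.8325e+04 - 1) = 1.93e-06 A

1.93e-06


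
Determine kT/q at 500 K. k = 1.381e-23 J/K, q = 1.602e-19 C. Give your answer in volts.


Step 1: kT = 1.381e-23 * 500 = 6.905e-21 J
Step 2: Vt = kT/q = 6.905e-21 / 1.602e-19
Step 3: Vt = 0.0431 V

0.0431


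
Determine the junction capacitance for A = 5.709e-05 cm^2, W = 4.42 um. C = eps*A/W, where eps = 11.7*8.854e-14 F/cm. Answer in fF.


Step 1: eps_Si = 11.7 * 8.854e-14 = 1.035918e-12 F/cm
Step 2: W in cm = 4.42 * 1e-4 = 4.42e-04 cm
Step 3: C = 1.035918e-12 * 5.709e-05 / 4.42e-04 = 1.338022e-13 F
Step 4: C = 133.8 fF

133.8


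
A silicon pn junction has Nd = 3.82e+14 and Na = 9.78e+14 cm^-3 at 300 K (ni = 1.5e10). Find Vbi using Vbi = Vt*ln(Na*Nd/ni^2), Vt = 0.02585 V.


Step 1: Compute Na*Nd/ni^2 = 9.78e+14 * 3.82e+14 / (1.5e10)^2 = 1.6604e+09
Step 2: ln(1.6604e+09) = 21.2303
Step 3: Vbi = 0.02585 * 21.2303 = 0.549 V

0.549


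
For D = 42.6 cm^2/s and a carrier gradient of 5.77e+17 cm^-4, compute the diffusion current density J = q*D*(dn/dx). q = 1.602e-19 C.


Step 1: J = q * D * (dn/dx)
Step 2: J = 1.602e-19 * 42.6 * 5.77e+17
Step 3: J = 3.94e+00 A/cm^2

3.94e+00


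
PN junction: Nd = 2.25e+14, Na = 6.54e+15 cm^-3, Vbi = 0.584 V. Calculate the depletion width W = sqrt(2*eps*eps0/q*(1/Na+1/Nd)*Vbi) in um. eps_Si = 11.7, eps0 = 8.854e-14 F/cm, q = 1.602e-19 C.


Step 1: 1/Na + 1/Nd = 1/6.54e+15 + 1/2.25e+14 = 4.59735e-15
Step 2: 2*eps*eps0/q = 2*11.7*8.854e-14/1.602e-19 = 1.293281e+07
Step 3: W^2 = 1.293281e+07 * 4.59735e-15 * 0.584 = 3.47227e-08
Step 4: W = sqrt(3.47227e-08) = 1.863e-04 cm = 1.863 um

1.863


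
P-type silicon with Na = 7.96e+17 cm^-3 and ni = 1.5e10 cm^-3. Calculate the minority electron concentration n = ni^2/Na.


Step 1: Majority hole concentration p ≈ Na = 7.96e+17 cm^-3
Step 2: n = ni^2 / Na = (1.5e10)^2 / 7.96e+17
Step 3: n = 2.83e+02 cm^-3

2.83e+02


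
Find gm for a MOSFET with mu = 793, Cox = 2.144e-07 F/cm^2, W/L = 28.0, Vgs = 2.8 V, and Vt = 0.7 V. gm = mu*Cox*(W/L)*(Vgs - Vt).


Step 1: Vov = Vgs - Vt = 2.8 - 0.7 = 2.1 V
Step 2: gm = mu * Cox * (W/L) * Vov
Step 3: gm = 793 * 2.144e-07 * 28.0 * 2.1 = 1.00e-02 S

1.00e-02


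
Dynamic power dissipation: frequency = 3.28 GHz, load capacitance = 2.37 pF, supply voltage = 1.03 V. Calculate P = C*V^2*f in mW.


Step 1: V^2 = 1.03^2 = 1.0609 V^2
Step 2: P = C*V^2*f = 2.37e-12 F * 1.0609 * 3.28e9 Hz
Step 3: P = 8.24701224e-03 W
Step 4: P = 8.247 mW

8.247


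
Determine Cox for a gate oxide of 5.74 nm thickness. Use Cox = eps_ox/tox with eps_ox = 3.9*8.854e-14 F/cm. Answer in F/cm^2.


Step 1: eps_ox = 3.9 * 8.854e-14 = 3.45306e-13 F/cm
Step 2: tox in cm = 5.74 nm * 1e-7 = 5.7400e-07 cm
Step 3: Cox = 3.45306e-13 / 5.7400e-07 = 6.02e-07 F/cm^2

6.02e-07


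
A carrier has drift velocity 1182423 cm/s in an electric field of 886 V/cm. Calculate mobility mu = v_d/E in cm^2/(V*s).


Step 1: mu = v_d / E
Step 2: mu = 1182423 / 886
Step 3: mu = 1334.56 cm^2/(V*s)

1334.56


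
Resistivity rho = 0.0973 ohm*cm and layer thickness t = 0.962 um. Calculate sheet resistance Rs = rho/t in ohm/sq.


Step 1: Convert thickness to cm: t = 0.962 um = 9.6200e-05 cm
Step 2: Rs = rho / t = 0.0973 / 9.6200e-05
Step 3: Rs = 1011.4 ohm/sq

1011.4


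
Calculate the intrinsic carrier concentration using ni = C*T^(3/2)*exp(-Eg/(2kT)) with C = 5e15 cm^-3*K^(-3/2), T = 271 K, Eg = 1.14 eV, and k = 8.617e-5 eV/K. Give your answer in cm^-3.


Step 1: Compute kT = 8.617e-5 * 271 = 0.02335207 eV
Step 2: Exponent = -Eg/(2kT) = -1.14/(2*0.02335207) = -24.40897
Step 3: T^(3/2) = 271^1.5 = 4461.22
Step 4: ni = 5e15 * 4461.22 * exp(-24.40897) = 5.59e+08 cm^-3

5.59e+08


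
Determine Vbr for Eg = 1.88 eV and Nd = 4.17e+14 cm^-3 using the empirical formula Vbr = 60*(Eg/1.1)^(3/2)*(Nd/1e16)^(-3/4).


Step 1: Eg/1.1 = 1.88/1.1 = 1.709091
Step 2: (Eg/1.1)^1.5 = 1.709091^1.5 = 2.234332
Step 3: (Nd/1e16)^(-0.75) = (0.0417)^(-0.75) = 10.836723
Step 4: Vbr = 60 * 2.234332 * 10.836723 = 1452.8 V

1452.8


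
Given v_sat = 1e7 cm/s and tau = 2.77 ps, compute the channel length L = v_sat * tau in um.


Step 1: tau in seconds = 2.77 ps * 1e-12 = 2.7700e-12 s
Step 2: L = v_sat * tau = 1e7 * 2.7700e-12 = 2.7700e-05 cm
Step 3: L in um = 2.7700e-05 * 1e4 = 0.277 um

0.277


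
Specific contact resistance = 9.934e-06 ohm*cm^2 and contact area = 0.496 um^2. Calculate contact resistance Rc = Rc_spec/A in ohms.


Step 1: Convert area to cm^2: 0.496 um^2 = 4.9600e-09 cm^2
Step 2: Rc = Rc_spec / A = 9.934e-06 / 4.9600e-09
Step 3: Rc = 2.00e+03 ohms

2.00e+03


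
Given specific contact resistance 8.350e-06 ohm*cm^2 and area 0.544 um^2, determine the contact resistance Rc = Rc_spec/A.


Step 1: Convert area to cm^2: 0.544 um^2 = 5.4400e-09 cm^2
Step 2: Rc = Rc_spec / A = 8.350e-06 / 5.4400e-09
Step 3: Rc = 1.53e+03 ohms

1.53e+03


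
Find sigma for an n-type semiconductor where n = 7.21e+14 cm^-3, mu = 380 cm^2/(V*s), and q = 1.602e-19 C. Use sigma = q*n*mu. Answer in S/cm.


Step 1: sigma = q * n * mu
Step 2: sigma = 1.602e-19 * 7.21e+14 * 380
Step 3: sigma = 4.389e-02 S/cm

4.389e-02


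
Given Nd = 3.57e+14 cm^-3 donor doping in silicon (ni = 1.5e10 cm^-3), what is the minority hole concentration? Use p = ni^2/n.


Step 1: Since Nd >> ni, n ≈ Nd = 3.57e+14 cm^-3
Step 2: p = ni^2 / n = (1.5e10)^2 / 3.57e+14
Step 3: p = 2.25e20 / 3.57e+14 = 6.30e+05 cm^-3

6.30e+05


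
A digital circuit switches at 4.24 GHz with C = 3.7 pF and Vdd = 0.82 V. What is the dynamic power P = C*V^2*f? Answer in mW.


Step 1: V^2 = 0.82^2 = 0.6724 V^2
Step 2: P = C*V^2*f = 3.7e-12 F * 0.6724 * 4.24e9 Hz
Step 3: P = 1.05486112e-02 W
Step 4: P = 10.549 mW

10.549


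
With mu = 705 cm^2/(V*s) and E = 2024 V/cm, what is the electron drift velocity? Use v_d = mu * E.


Step 1: v_d = mu * E
Step 2: v_d = 705 * 2024 = 1426920
Step 3: v_d = 1.43e+06 cm/s

1.43e+06


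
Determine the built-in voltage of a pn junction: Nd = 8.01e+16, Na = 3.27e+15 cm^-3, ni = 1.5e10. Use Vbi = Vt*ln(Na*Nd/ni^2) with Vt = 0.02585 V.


Step 1: Compute Na*Nd/ni^2 = 3.27e+15 * 8.01e+16 / (1.5e10)^2 = 1.1641e+12
Step 2: ln(1.1641e+12) = 27.7830
Step 3: Vbi = 0.02585 * 27.7830 = 0.718 V

0.718


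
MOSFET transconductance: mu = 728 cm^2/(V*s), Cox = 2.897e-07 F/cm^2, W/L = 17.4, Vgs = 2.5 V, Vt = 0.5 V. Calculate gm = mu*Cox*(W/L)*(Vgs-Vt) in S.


Step 1: Vov = Vgs - Vt = 2.5 - 0.5 = 2.0 V
Step 2: gm = mu * Cox * (W/L) * Vov
Step 3: gm = 728 * 2.897e-07 * 17.4 * 2.0 = 7.34e-03 S

7.34e-03


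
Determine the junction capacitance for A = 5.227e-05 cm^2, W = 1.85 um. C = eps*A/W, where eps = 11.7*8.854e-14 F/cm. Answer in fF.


Step 1: eps_Si = 11.7 * 8.854e-14 = 1.035918e-12 F/cm
Step 2: W in cm = 1.85 * 1e-4 = 1.85e-04 cm
Step 3: C = 1.035918e-12 * 5.227e-05 / 1.85e-04 = 2.926888e-13 F
Step 4: C = 292.69 fF

292.69


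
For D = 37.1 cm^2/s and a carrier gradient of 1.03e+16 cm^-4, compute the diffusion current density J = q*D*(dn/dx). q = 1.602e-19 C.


Step 1: J = q * D * (dn/dx)
Step 2: J = 1.602e-19 * 37.1 * 1.03e+16
Step 3: J = 6.12e-02 A/cm^2

6.12e-02


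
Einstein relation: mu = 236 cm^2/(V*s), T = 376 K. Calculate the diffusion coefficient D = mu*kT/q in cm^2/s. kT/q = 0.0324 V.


Step 1: D = mu * (kT/q)
Step 2: D = 236 * 0.0324
Step 3: D = 7.65 cm^2/s

7.65


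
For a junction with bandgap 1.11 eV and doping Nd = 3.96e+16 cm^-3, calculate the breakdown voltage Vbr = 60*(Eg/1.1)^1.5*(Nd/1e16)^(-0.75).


Step 1: Eg/1.1 = 1.11/1.1 = 1.009091
Step 2: (Eg/1.1)^1.5 = 1.009091^1.5 = 1.013667
Step 3: (Nd/1e16)^(-0.75) = (3.96)^(-0.75) = 0.356228
Step 4: Vbr = 60 * 1.013667 * 0.356228 = 21.7 V

21.7


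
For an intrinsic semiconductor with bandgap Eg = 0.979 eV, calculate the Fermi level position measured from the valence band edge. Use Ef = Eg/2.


Step 1: For an intrinsic semiconductor, the Fermi level sits at midgap.
Step 2: Ef = Eg / 2 = 0.979 / 2 = 0.4895 eV

0.4895


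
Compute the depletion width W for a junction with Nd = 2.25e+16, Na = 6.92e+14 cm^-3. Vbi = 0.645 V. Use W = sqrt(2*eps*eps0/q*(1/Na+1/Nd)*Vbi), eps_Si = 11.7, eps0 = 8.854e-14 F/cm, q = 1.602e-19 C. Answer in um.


Step 1: 1/Na + 1/Nd = 1/6.92e+14 + 1/2.25e+16 = 1.48953e-15
Step 2: 2*eps*eps0/q = 2*11.7*8.854e-14/1.602e-19 = 1.293281e+07
Step 3: W^2 = 1.293281e+07 * 1.48953e-15 * 0.645 = 1.24252e-08
Step 4: W = sqrt(1.24252e-08) = 1.115e-04 cm = 1.115 um

1.115


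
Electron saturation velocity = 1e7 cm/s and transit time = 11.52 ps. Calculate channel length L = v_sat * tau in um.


Step 1: tau in seconds = 11.52 ps * 1e-12 = 1.1520e-11 s
Step 2: L = v_sat * tau = 1e7 * 1.1520e-11 = 1.1520e-04 cm
Step 3: L in um = 1.1520e-04 * 1e4 = 1.152 um

1.152


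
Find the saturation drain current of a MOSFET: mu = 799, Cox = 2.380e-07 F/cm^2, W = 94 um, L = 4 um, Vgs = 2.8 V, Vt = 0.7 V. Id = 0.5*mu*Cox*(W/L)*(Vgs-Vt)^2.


Step 1: Overdrive voltage Vov = Vgs - Vt = 2.8 - 0.7 = 2.1 V
Step 2: W/L = 94/4 = 23.5
Step 3: Id = 0.5 * 799 * 2.380e-07 * 23.5 * 2.1^2
Step 4: Id = 9.85e-03 A

9.85e-03


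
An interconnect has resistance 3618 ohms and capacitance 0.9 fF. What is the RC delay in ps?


Step 1: tau = R * C
Step 2: tau = 3618 * 0.9 fF = 3618 * 9.0e-16 F
Step 3: tau = 3.2562e-12 s = 3.2562 ps

3.2562


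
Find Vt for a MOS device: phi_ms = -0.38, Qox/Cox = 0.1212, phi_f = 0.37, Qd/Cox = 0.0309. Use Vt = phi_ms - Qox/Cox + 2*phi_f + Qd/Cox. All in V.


Step 1: Vt = phi_ms - Qox/Cox + 2*phi_f + Qd/Cox
Step 2: Vt = -0.38 - 0.1212 + 2*0.37 + 0.0309
Step 3: Vt = -0.38 - 0.1212 + 0.74 + 0.0309
Step 4: Vt = 0.2697 V

0.2697


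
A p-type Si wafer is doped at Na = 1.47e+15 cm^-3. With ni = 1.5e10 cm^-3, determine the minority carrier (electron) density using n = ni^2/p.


Step 1: Majority hole concentration p ≈ Na = 1.47e+15 cm^-3
Step 2: n = ni^2 / Na = (1.5e10)^2 / 1.47e+15
Step 3: n = 1.53e+05 cm^-3

1.53e+05


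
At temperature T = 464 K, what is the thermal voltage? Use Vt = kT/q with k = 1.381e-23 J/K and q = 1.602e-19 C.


Step 1: kT = 1.381e-23 * 464 = 6.40784e-21 J
Step 2: Vt = kT/q = 6.40784e-21 / 1.602e-19
Step 3: Vt = 0.04 V

0.04


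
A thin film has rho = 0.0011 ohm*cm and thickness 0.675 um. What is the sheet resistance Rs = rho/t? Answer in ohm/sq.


Step 1: Convert thickness to cm: t = 0.675 um = 6.7500e-05 cm
Step 2: Rs = rho / t = 0.0011 / 6.7500e-05
Step 3: Rs = 16.3 ohm/sq

16.3


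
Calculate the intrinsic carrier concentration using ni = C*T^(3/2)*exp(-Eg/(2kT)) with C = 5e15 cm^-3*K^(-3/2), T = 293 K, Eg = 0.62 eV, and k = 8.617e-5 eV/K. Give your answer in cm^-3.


Step 1: Compute kT = 8.617e-5 * 293 = 0.02524781 eV
Step 2: Exponent = -Eg/(2kT) = -0.62/(2*0.02524781) = -12.27829
Step 3: T^(3/2) = 293^1.5 = 5015.35
Step 4: ni = 5e15 * 5015.35 * exp(-12.27829) = 1.17e+14 cm^-3

1.17e+14
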